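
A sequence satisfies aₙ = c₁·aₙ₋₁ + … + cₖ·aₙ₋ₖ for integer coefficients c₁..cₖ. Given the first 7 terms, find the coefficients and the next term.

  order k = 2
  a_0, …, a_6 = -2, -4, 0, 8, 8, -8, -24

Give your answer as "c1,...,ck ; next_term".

1,-2 ; -8

  a_2 = 1·-4 + -2·-2 = 0
  a_3 = 1·0 + -2·-4 = 8
  a_4 = 1·8 + -2·0 = 8
  a_5 = 1·8 + -2·8 = -8
  a_6 = 1·-8 + -2·8 = -24
  a_7 = 1·-24 + -2·-8 = -8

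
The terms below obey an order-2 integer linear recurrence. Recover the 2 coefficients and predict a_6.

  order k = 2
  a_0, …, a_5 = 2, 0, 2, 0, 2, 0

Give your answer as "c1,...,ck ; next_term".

0,1 ; 2

  a_2 = 0·0 + 1·2 = 2
  a_3 = 0·2 + 1·0 = 0
  a_4 = 0·0 + 1·2 = 2
  a_5 = 0·2 + 1·0 = 0
  a_6 = 0·0 + 1·2 = 2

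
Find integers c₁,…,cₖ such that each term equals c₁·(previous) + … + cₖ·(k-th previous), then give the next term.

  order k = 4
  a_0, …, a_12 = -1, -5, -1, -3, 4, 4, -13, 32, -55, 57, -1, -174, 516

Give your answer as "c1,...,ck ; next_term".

  a_4 = -2·-3 + -1·-1 + 1·-5 + -2·-1 = 4
  a_5 = -2·4 + -1·-3 + 1·-1 + -2·-5 = 4
  a_6 = -2·4 + -1·4 + 1·-3 + -2·-1 = -13
  a_7 = -2·-13 + -1·4 + 1·4 + -2·-3 = 32
  a_8 = -2·32 + -1·-13 + 1·4 + -2·4 = -55
  a_9 = -2·-55 + -1·32 + 1·-13 + -2·4 = 57
  a_10 = -2·57 + -1·-55 + 1·32 + -2·-13 = -1
  a_11 = -2·-1 + -1·57 + 1·-55 + -2·32 = -174
  a_12 = -2·-174 + -1·-1 + 1·57 + -2·-55 = 516
  a_13 = -2·516 + -1·-174 + 1·-1 + -2·57 = -973

-2,-1,1,-2 ; -973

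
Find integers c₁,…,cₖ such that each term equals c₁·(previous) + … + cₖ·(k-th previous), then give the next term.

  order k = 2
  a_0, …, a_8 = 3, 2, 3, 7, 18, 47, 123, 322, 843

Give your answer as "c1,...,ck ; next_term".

  a_2 = 3·2 + -1·3 = 3
  a_3 = 3·3 + -1·2 = 7
  a_4 = 3·7 + -1·3 = 18
  a_5 = 3·18 + -1·7 = 47
  a_6 = 3·47 + -1·18 = 123
  a_7 = 3·123 + -1·47 = 322
  a_8 = 3·322 + -1·123 = 843
  a_9 = 3·843 + -1·322 = 2207

3,-1 ; 2207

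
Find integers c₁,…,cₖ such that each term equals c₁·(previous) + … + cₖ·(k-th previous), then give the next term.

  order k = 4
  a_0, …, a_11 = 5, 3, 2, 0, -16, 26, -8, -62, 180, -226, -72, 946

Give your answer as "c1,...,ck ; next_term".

  a_4 = -2·0 + -3·2 + 0·3 + -2·5 = -16
  a_5 = -2·-16 + -3·0 + 0·2 + -2·3 = 26
  a_6 = -2·26 + -3·-16 + 0·0 + -2·2 = -8
  a_7 = -2·-8 + -3·26 + 0·-16 + -2·0 = -62
  a_8 = -2·-62 + -3·-8 + 0·26 + -2·-16 = 180
  a_9 = -2·180 + -3·-62 + 0·-8 + -2·26 = -226
  a_10 = -2·-226 + -3·180 + 0·-62 + -2·-8 = -72
  a_11 = -2·-72 + -3·-226 + 0·180 + -2·-62 = 946
  a_12 = -2·946 + -3·-72 + 0·-226 + -2·180 = -2036

-2,-3,0,-2 ; -2036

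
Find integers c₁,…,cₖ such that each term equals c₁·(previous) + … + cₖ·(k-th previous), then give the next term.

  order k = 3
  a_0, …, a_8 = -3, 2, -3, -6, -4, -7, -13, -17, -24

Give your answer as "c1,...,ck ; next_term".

1,0,1 ; -37

  a_3 = 1·-3 + 0·2 + 1·-3 = -6
  a_4 = 1·-6 + 0·-3 + 1·2 = -4
  a_5 = 1·-4 + 0·-6 + 1·-3 = -7
  a_6 = 1·-7 + 0·-4 + 1·-6 = -13
  a_7 = 1·-13 + 0·-7 + 1·-4 = -17
  a_8 = 1·-17 + 0·-13 + 1·-7 = -24
  a_9 = 1·-24 + 0·-17 + 1·-13 = -37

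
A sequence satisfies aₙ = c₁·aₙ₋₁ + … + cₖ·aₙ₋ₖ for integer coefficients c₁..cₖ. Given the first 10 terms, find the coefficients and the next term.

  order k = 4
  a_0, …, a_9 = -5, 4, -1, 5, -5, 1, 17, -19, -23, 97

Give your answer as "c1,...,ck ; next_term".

-1,-2,2,2 ; -55

  a_4 = -1·5 + -2·-1 + 2·4 + 2·-5 = -5
  a_5 = -1·-5 + -2·5 + 2·-1 + 2·4 = 1
  a_6 = -1·1 + -2·-5 + 2·5 + 2·-1 = 17
  a_7 = -1·17 + -2·1 + 2·-5 + 2·5 = -19
  a_8 = -1·-19 + -2·17 + 2·1 + 2·-5 = -23
  a_9 = -1·-23 + -2·-19 + 2·17 + 2·1 = 97
  a_10 = -1·97 + -2·-23 + 2·-19 + 2·17 = -55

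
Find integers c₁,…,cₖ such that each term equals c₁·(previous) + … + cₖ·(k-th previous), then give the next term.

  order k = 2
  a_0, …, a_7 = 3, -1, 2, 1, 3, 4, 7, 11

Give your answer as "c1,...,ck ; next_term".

  a_2 = 1·-1 + 1·3 = 2
  a_3 = 1·2 + 1·-1 = 1
  a_4 = 1·1 + 1·2 = 3
  a_5 = 1·3 + 1·1 = 4
  a_6 = 1·4 + 1·3 = 7
  a_7 = 1·7 + 1·4 = 11
  a_8 = 1·11 + 1·7 = 18

1,1 ; 18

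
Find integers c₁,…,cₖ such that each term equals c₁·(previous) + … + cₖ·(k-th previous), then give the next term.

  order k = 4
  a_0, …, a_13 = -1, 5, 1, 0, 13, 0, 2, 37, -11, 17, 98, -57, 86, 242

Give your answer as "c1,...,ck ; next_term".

-1,0,3,2 ; -217

  a_4 = -1·0 + 0·1 + 3·5 + 2·-1 = 13
  a_5 = -1·13 + 0·0 + 3·1 + 2·5 = 0
  a_6 = -1·0 + 0·13 + 3·0 + 2·1 = 2
  a_7 = -1·2 + 0·0 + 3·13 + 2·0 = 37
  a_8 = -1·37 + 0·2 + 3·0 + 2·13 = -11
  a_9 = -1·-11 + 0·37 + 3·2 + 2·0 = 17
  a_10 = -1·17 + 0·-11 + 3·37 + 2·2 = 98
  a_11 = -1·98 + 0·17 + 3·-11 + 2·37 = -57
  a_12 = -1·-57 + 0·98 + 3·17 + 2·-11 = 86
  a_13 = -1·86 + 0·-57 + 3·98 + 2·17 = 242
  a_14 = -1·242 + 0·86 + 3·-57 + 2·98 = -217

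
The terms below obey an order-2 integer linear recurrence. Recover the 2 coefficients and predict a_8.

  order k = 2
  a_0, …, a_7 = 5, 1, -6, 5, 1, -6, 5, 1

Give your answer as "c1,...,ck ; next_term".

  a_2 = -1·1 + -1·5 = -6
  a_3 = -1·-6 + -1·1 = 5
  a_4 = -1·5 + -1·-6 = 1
  a_5 = -1·1 + -1·5 = -6
  a_6 = -1·-6 + -1·1 = 5
  a_7 = -1·5 + -1·-6 = 1
  a_8 = -1·1 + -1·5 = -6

-1,-1 ; -6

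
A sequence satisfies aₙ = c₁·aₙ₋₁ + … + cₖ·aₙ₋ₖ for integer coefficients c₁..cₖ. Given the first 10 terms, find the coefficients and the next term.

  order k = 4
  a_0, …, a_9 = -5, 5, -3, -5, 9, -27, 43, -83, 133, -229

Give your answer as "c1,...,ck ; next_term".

-1,2,1,-1 ; 369

  a_4 = -1·-5 + 2·-3 + 1·5 + -1·-5 = 9
  a_5 = -1·9 + 2·-5 + 1·-3 + -1·5 = -27
  a_6 = -1·-27 + 2·9 + 1·-5 + -1·-3 = 43
  a_7 = -1·43 + 2·-27 + 1·9 + -1·-5 = -83
  a_8 = -1·-83 + 2·43 + 1·-27 + -1·9 = 133
  a_9 = -1·133 + 2·-83 + 1·43 + -1·-27 = -229
  a_10 = -1·-229 + 2·133 + 1·-83 + -1·43 = 369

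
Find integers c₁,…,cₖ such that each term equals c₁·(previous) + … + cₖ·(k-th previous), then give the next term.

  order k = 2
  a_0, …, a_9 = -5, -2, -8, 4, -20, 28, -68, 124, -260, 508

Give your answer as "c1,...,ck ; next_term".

-1,2 ; -1028

  a_2 = -1·-2 + 2·-5 = -8
  a_3 = -1·-8 + 2·-2 = 4
  a_4 = -1·4 + 2·-8 = -20
  a_5 = -1·-20 + 2·4 = 28
  a_6 = -1·28 + 2·-20 = -68
  a_7 = -1·-68 + 2·28 = 124
  a_8 = -1·124 + 2·-68 = -260
  a_9 = -1·-260 + 2·124 = 508
  a_10 = -1·508 + 2·-260 = -1028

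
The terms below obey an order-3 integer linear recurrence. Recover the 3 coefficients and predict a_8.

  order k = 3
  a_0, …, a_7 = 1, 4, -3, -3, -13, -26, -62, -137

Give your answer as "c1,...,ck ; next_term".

  a_3 = 2·-3 + 1·4 + -1·1 = -3
  a_4 = 2·-3 + 1·-3 + -1·4 = -13
  a_5 = 2·-13 + 1·-3 + -1·-3 = -26
  a_6 = 2·-26 + 1·-13 + -1·-3 = -62
  a_7 = 2·-62 + 1·-26 + -1·-13 = -137
  a_8 = 2·-137 + 1·-62 + -1·-26 = -310

2,1,-1 ; -310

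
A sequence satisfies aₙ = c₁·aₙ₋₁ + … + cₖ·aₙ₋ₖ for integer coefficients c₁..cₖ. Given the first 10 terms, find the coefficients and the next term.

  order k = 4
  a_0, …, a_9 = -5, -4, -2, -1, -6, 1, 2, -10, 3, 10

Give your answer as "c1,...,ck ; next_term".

  a_4 = -1·-1 + -1·-2 + 1·-4 + 1·-5 = -6
  a_5 = -1·-6 + -1·-1 + 1·-2 + 1·-4 = 1
  a_6 = -1·1 + -1·-6 + 1·-1 + 1·-2 = 2
  a_7 = -1·2 + -1·1 + 1·-6 + 1·-1 = -10
  a_8 = -1·-10 + -1·2 + 1·1 + 1·-6 = 3
  a_9 = -1·3 + -1·-10 + 1·2 + 1·1 = 10
  a_10 = -1·10 + -1·3 + 1·-10 + 1·2 = -21

-1,-1,1,1 ; -21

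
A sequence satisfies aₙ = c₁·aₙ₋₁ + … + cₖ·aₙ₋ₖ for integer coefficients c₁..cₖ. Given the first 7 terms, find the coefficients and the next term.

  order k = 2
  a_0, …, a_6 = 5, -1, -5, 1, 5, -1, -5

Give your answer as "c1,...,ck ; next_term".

0,-1 ; 1

  a_2 = 0·-1 + -1·5 = -5
  a_3 = 0·-5 + -1·-1 = 1
  a_4 = 0·1 + -1·-5 = 5
  a_5 = 0·5 + -1·1 = -1
  a_6 = 0·-1 + -1·5 = -5
  a_7 = 0·-5 + -1·-1 = 1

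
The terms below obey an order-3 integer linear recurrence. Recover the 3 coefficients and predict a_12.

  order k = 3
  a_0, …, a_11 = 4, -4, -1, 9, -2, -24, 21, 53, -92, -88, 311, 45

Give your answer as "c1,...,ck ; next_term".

-1,-3,-1 ; -890

  a_3 = -1·-1 + -3·-4 + -1·4 = 9
  a_4 = -1·9 + -3·-1 + -1·-4 = -2
  a_5 = -1·-2 + -3·9 + -1·-1 = -24
  a_6 = -1·-24 + -3·-2 + -1·9 = 21
  a_7 = -1·21 + -3·-24 + -1·-2 = 53
  a_8 = -1·53 + -3·21 + -1·-24 = -92
  a_9 = -1·-92 + -3·53 + -1·21 = -88
  a_10 = -1·-88 + -3·-92 + -1·53 = 311
  a_11 = -1·311 + -3·-88 + -1·-92 = 45
  a_12 = -1·45 + -3·311 + -1·-88 = -890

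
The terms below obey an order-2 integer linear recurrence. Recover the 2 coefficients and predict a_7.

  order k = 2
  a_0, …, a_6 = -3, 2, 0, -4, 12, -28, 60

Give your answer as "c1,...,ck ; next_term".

  a_2 = -3·2 + -2·-3 = 0
  a_3 = -3·0 + -2·2 = -4
  a_4 = -3·-4 + -2·0 = 12
  a_5 = -3·12 + -2·-4 = -28
  a_6 = -3·-28 + -2·12 = 60
  a_7 = -3·60 + -2·-28 = -124

-3,-2 ; -124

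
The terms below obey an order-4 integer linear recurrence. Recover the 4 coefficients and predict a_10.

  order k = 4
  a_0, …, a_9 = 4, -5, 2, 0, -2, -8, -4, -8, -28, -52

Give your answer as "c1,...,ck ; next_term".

1,0,2,2 ; -76

  a_4 = 1·0 + 0·2 + 2·-5 + 2·4 = -2
  a_5 = 1·-2 + 0·0 + 2·2 + 2·-5 = -8
  a_6 = 1·-8 + 0·-2 + 2·0 + 2·2 = -4
  a_7 = 1·-4 + 0·-8 + 2·-2 + 2·0 = -8
  a_8 = 1·-8 + 0·-4 + 2·-8 + 2·-2 = -28
  a_9 = 1·-28 + 0·-8 + 2·-4 + 2·-8 = -52
  a_10 = 1·-52 + 0·-28 + 2·-8 + 2·-4 = -76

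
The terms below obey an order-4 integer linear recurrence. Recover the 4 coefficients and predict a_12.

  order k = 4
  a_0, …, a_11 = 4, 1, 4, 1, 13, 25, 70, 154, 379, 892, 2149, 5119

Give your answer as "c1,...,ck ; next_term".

  a_4 = 2·1 + 1·4 + -1·1 + 2·4 = 13
  a_5 = 2·13 + 1·1 + -1·4 + 2·1 = 25
  a_6 = 2·25 + 1·13 + -1·1 + 2·4 = 70
  a_7 = 2·70 + 1·25 + -1·13 + 2·1 = 154
  a_8 = 2·154 + 1·70 + -1·25 + 2·13 = 379
  a_9 = 2·379 + 1·154 + -1·70 + 2·25 = 892
  a_10 = 2·892 + 1·379 + -1·154 + 2·70 = 2149
  a_11 = 2·2149 + 1·892 + -1·379 + 2·154 = 5119
  a_12 = 2·5119 + 1·2149 + -1·892 + 2·379 = 12253

2,1,-1,2 ; 12253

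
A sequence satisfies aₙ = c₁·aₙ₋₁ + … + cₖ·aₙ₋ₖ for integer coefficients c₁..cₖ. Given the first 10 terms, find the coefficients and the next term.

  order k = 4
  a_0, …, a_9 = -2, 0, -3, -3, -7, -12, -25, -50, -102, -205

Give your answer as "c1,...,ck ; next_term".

3,-2,-1,2 ; -411

  a_4 = 3·-3 + -2·-3 + -1·0 + 2·-2 = -7
  a_5 = 3·-7 + -2·-3 + -1·-3 + 2·0 = -12
  a_6 = 3·-12 + -2·-7 + -1·-3 + 2·-3 = -25
  a_7 = 3·-25 + -2·-12 + -1·-7 + 2·-3 = -50
  a_8 = 3·-50 + -2·-25 + -1·-12 + 2·-7 = -102
  a_9 = 3·-102 + -2·-50 + -1·-25 + 2·-12 = -205
  a_10 = 3·-205 + -2·-102 + -1·-50 + 2·-25 = -411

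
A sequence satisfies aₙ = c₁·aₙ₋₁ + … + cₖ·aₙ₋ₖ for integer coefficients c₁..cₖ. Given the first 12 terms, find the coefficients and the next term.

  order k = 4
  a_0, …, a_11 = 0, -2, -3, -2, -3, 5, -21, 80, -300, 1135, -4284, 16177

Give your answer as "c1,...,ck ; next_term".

  a_4 = -3·-2 + 3·-3 + 0·-2 + -1·0 = -3
  a_5 = -3·-3 + 3·-2 + 0·-3 + -1·-2 = 5
  a_6 = -3·5 + 3·-3 + 0·-2 + -1·-3 = -21
  a_7 = -3·-21 + 3·5 + 0·-3 + -1·-2 = 80
  a_8 = -3·80 + 3·-21 + 0·5 + -1·-3 = -300
  a_9 = -3·-300 + 3·80 + 0·-21 + -1·5 = 1135
  a_10 = -3·1135 + 3·-300 + 0·80 + -1·-21 = -4284
  a_11 = -3·-4284 + 3·1135 + 0·-300 + -1·80 = 16177
  a_12 = -3·16177 + 3·-4284 + 0·1135 + -1·-300 = -61083

-3,3,0,-1 ; -61083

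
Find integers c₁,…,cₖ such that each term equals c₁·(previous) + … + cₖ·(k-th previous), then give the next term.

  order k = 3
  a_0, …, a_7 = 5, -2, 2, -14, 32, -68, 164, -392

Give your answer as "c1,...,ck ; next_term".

  a_3 = -2·2 + 0·-2 + -2·5 = -14
  a_4 = -2·-14 + 0·2 + -2·-2 = 32
  a_5 = -2·32 + 0·-14 + -2·2 = -68
  a_6 = -2·-68 + 0·32 + -2·-14 = 164
  a_7 = -2·164 + 0·-68 + -2·32 = -392
  a_8 = -2·-392 + 0·164 + -2·-68 = 920

-2,0,-2 ; 920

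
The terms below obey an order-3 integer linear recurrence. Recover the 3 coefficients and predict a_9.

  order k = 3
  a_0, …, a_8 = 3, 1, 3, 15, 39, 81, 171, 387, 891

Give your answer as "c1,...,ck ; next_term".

3,-3,3 ; 2025

  a_3 = 3·3 + -3·1 + 3·3 = 15
  a_4 = 3·15 + -3·3 + 3·1 = 39
  a_5 = 3·39 + -3·15 + 3·3 = 81
  a_6 = 3·81 + -3·39 + 3·15 = 171
  a_7 = 3·171 + -3·81 + 3·39 = 387
  a_8 = 3·387 + -3·171 + 3·81 = 891
  a_9 = 3·891 + -3·387 + 3·171 = 2025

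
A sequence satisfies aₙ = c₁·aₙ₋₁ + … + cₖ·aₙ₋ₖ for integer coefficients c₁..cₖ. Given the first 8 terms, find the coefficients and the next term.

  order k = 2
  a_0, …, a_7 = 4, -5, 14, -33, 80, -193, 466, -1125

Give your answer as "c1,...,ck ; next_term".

  a_2 = -2·-5 + 1·4 = 14
  a_3 = -2·14 + 1·-5 = -33
  a_4 = -2·-33 + 1·14 = 80
  a_5 = -2·80 + 1·-33 = -193
  a_6 = -2·-193 + 1·80 = 466
  a_7 = -2·466 + 1·-193 = -1125
  a_8 = -2·-1125 + 1·466 = 2716

-2,1 ; 2716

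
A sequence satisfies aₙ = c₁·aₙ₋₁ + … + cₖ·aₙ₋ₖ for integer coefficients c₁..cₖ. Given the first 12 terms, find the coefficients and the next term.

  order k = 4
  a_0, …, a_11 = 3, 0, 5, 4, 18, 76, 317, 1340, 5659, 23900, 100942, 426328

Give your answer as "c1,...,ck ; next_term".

4,1,0,-1 ; 1800595

  a_4 = 4·4 + 1·5 + 0·0 + -1·3 = 18
  a_5 = 4·18 + 1·4 + 0·5 + -1·0 = 76
  a_6 = 4·76 + 1·18 + 0·4 + -1·5 = 317
  a_7 = 4·317 + 1·76 + 0·18 + -1·4 = 1340
  a_8 = 4·1340 + 1·317 + 0·76 + -1·18 = 5659
  a_9 = 4·5659 + 1·1340 + 0·317 + -1·76 = 23900
  a_10 = 4·23900 + 1·5659 + 0·1340 + -1·317 = 100942
  a_11 = 4·100942 + 1·23900 + 0·5659 + -1·1340 = 426328
  a_12 = 4·426328 + 1·100942 + 0·23900 + -1·5659 = 1800595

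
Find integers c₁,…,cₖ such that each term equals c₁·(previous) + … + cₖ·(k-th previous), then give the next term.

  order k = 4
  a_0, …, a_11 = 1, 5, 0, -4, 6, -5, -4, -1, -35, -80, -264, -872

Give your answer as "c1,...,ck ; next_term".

2,3,3,-1 ; -2741

  a_4 = 2·-4 + 3·0 + 3·5 + -1·1 = 6
  a_5 = 2·6 + 3·-4 + 3·0 + -1·5 = -5
  a_6 = 2·-5 + 3·6 + 3·-4 + -1·0 = -4
  a_7 = 2·-4 + 3·-5 + 3·6 + -1·-4 = -1
  a_8 = 2·-1 + 3·-4 + 3·-5 + -1·6 = -35
  a_9 = 2·-35 + 3·-1 + 3·-4 + -1·-5 = -80
  a_10 = 2·-80 + 3·-35 + 3·-1 + -1·-4 = -264
  a_11 = 2·-264 + 3·-80 + 3·-35 + -1·-1 = -872
  a_12 = 2·-872 + 3·-264 + 3·-80 + -1·-35 = -2741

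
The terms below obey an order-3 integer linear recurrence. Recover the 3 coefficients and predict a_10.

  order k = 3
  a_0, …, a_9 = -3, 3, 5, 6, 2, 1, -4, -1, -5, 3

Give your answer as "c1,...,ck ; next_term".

  a_3 = 0·5 + 1·3 + -1·-3 = 6
  a_4 = 0·6 + 1·5 + -1·3 = 2
  a_5 = 0·2 + 1·6 + -1·5 = 1
  a_6 = 0·1 + 1·2 + -1·6 = -4
  a_7 = 0·-4 + 1·1 + -1·2 = -1
  a_8 = 0·-1 + 1·-4 + -1·1 = -5
  a_9 = 0·-5 + 1·-1 + -1·-4 = 3
  a_10 = 0·3 + 1·-5 + -1·-1 = -4

0,1,-1 ; -4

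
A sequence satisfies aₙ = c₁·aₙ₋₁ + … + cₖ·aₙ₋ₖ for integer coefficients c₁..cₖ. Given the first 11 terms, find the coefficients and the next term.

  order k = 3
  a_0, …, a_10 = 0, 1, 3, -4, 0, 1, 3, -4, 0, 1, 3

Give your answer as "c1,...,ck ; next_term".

  a_3 = -1·3 + -1·1 + -1·0 = -4
  a_4 = -1·-4 + -1·3 + -1·1 = 0
  a_5 = -1·0 + -1·-4 + -1·3 = 1
  a_6 = -1·1 + -1·0 + -1·-4 = 3
  a_7 = -1·3 + -1·1 + -1·0 = -4
  a_8 = -1·-4 + -1·3 + -1·1 = 0
  a_9 = -1·0 + -1·-4 + -1·3 = 1
  a_10 = -1·1 + -1·0 + -1·-4 = 3
  a_11 = -1·3 + -1·1 + -1·0 = -4

-1,-1,-1 ; -4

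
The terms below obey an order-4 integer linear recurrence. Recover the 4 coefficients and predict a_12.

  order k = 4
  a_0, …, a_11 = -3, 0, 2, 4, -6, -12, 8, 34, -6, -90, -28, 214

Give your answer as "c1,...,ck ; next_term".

  a_4 = 1·4 + -2·2 + 1·0 + 2·-3 = -6
  a_5 = 1·-6 + -2·4 + 1·2 + 2·0 = -12
  a_6 = 1·-12 + -2·-6 + 1·4 + 2·2 = 8
  a_7 = 1·8 + -2·-12 + 1·-6 + 2·4 = 34
  a_8 = 1·34 + -2·8 + 1·-12 + 2·-6 = -6
  a_9 = 1·-6 + -2·34 + 1·8 + 2·-12 = -90
  a_10 = 1·-90 + -2·-6 + 1·34 + 2·8 = -28
  a_11 = 1·-28 + -2·-90 + 1·-6 + 2·34 = 214
  a_12 = 1·214 + -2·-28 + 1·-90 + 2·-6 = 168

1,-2,1,2 ; 168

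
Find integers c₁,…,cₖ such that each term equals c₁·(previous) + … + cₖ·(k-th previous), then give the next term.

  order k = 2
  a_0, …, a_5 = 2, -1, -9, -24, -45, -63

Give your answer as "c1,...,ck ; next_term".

3,-3 ; -54

  a_2 = 3·-1 + -3·2 = -9
  a_3 = 3·-9 + -3·-1 = -24
  a_4 = 3·-24 + -3·-9 = -45
  a_5 = 3·-45 + -3·-24 = -63
  a_6 = 3·-63 + -3·-45 = -54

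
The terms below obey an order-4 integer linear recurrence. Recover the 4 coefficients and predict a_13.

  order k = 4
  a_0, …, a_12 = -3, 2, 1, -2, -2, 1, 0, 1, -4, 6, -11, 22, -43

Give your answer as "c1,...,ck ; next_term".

  a_4 = -1·-2 + 1·1 + -1·2 + 1·-3 = -2
  a_5 = -1·-2 + 1·-2 + -1·1 + 1·2 = 1
  a_6 = -1·1 + 1·-2 + -1·-2 + 1·1 = 0
  a_7 = -1·0 + 1·1 + -1·-2 + 1·-2 = 1
  a_8 = -1·1 + 1·0 + -1·1 + 1·-2 = -4
  a_9 = -1·-4 + 1·1 + -1·0 + 1·1 = 6
  a_10 = -1·6 + 1·-4 + -1·1 + 1·0 = -11
  a_11 = -1·-11 + 1·6 + -1·-4 + 1·1 = 22
  a_12 = -1·22 + 1·-11 + -1·6 + 1·-4 = -43
  a_13 = -1·-43 + 1·22 + -1·-11 + 1·6 = 82

-1,1,-1,1 ; 82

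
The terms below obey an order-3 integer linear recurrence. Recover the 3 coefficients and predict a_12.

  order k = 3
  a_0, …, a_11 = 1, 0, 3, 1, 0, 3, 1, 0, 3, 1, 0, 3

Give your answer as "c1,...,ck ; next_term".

  a_3 = 0·3 + 0·0 + 1·1 = 1
  a_4 = 0·1 + 0·3 + 1·0 = 0
  a_5 = 0·0 + 0·1 + 1·3 = 3
  a_6 = 0·3 + 0·0 + 1·1 = 1
  a_7 = 0·1 + 0·3 + 1·0 = 0
  a_8 = 0·0 + 0·1 + 1·3 = 3
  a_9 = 0·3 + 0·0 + 1·1 = 1
  a_10 = 0·1 + 0·3 + 1·0 = 0
  a_11 = 0·0 + 0·1 + 1·3 = 3
  a_12 = 0·3 + 0·0 + 1·1 = 1

0,0,1 ; 1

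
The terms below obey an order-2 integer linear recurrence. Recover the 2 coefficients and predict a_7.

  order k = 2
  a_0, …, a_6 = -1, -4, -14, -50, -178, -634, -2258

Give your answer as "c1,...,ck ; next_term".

  a_2 = 3·-4 + 2·-1 = -14
  a_3 = 3·-14 + 2·-4 = -50
  a_4 = 3·-50 + 2·-14 = -178
  a_5 = 3·-178 + 2·-50 = -634
  a_6 = 3·-634 + 2·-178 = -2258
  a_7 = 3·-2258 + 2·-634 = -8042

3,2 ; -8042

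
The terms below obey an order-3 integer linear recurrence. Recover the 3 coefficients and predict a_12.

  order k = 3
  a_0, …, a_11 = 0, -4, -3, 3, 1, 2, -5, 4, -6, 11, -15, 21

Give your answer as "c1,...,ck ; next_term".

  a_3 = -1·-3 + 0·-4 + -1·0 = 3
  a_4 = -1·3 + 0·-3 + -1·-4 = 1
  a_5 = -1·1 + 0·3 + -1·-3 = 2
  a_6 = -1·2 + 0·1 + -1·3 = -5
  a_7 = -1·-5 + 0·2 + -1·1 = 4
  a_8 = -1·4 + 0·-5 + -1·2 = -6
  a_9 = -1·-6 + 0·4 + -1·-5 = 11
  a_10 = -1·11 + 0·-6 + -1·4 = -15
  a_11 = -1·-15 + 0·11 + -1·-6 = 21
  a_12 = -1·21 + 0·-15 + -1·11 = -32

-1,0,-1 ; -32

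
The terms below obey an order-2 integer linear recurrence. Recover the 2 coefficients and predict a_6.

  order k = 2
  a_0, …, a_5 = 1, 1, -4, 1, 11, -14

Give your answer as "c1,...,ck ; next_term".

  a_2 = -1·1 + -3·1 = -4
  a_3 = -1·-4 + -3·1 = 1
  a_4 = -1·1 + -3·-4 = 11
  a_5 = -1·11 + -3·1 = -14
  a_6 = -1·-14 + -3·11 = -19

-1,-3 ; -19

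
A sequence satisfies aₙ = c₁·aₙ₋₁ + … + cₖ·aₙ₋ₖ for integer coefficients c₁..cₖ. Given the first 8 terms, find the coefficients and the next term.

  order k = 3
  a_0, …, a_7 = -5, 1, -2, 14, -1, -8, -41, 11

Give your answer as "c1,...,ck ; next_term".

  a_3 = 0·-2 + -1·1 + -3·-5 = 14
  a_4 = 0·14 + -1·-2 + -3·1 = -1
  a_5 = 0·-1 + -1·14 + -3·-2 = -8
  a_6 = 0·-8 + -1·-1 + -3·14 = -41
  a_7 = 0·-41 + -1·-8 + -3·-1 = 11
  a_8 = 0·11 + -1·-41 + -3·-8 = 65

0,-1,-3 ; 65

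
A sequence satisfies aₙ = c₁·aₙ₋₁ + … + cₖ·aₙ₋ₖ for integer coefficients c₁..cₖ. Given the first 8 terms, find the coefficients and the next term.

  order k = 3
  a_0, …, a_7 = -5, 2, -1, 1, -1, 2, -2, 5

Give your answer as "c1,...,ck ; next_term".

  a_3 = 0·-1 + 3·2 + 1·-5 = 1
  a_4 = 0·1 + 3·-1 + 1·2 = -1
  a_5 = 0·-1 + 3·1 + 1·-1 = 2
  a_6 = 0·2 + 3·-1 + 1·1 = -2
  a_7 = 0·-2 + 3·2 + 1·-1 = 5
  a_8 = 0·5 + 3·-2 + 1·2 = -4

0,3,1 ; -4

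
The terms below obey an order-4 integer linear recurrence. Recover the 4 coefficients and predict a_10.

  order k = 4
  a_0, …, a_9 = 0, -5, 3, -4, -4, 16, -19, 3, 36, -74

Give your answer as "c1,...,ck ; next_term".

-1,-1,1,-1 ; 60

  a_4 = -1·-4 + -1·3 + 1·-5 + -1·0 = -4
  a_5 = -1·-4 + -1·-4 + 1·3 + -1·-5 = 16
  a_6 = -1·16 + -1·-4 + 1·-4 + -1·3 = -19
  a_7 = -1·-19 + -1·16 + 1·-4 + -1·-4 = 3
  a_8 = -1·3 + -1·-19 + 1·16 + -1·-4 = 36
  a_9 = -1·36 + -1·3 + 1·-19 + -1·16 = -74
  a_10 = -1·-74 + -1·36 + 1·3 + -1·-19 = 60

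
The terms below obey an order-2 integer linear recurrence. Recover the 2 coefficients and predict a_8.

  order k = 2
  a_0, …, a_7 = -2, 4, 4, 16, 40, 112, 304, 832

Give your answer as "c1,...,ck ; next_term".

  a_2 = 2·4 + 2·-2 = 4
  a_3 = 2·4 + 2·4 = 16
  a_4 = 2·16 + 2·4 = 40
  a_5 = 2·40 + 2·16 = 112
  a_6 = 2·112 + 2·40 = 304
  a_7 = 2·304 + 2·112 = 832
  a_8 = 2·832 + 2·304 = 2272

2,2 ; 2272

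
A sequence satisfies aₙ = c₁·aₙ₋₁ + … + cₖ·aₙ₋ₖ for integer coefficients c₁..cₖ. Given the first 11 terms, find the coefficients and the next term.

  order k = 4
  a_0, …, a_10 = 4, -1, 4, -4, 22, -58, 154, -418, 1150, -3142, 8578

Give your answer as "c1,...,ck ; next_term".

  a_4 = -2·-4 + 1·4 + -2·-1 + 2·4 = 22
  a_5 = -2·22 + 1·-4 + -2·4 + 2·-1 = -58
  a_6 = -2·-58 + 1·22 + -2·-4 + 2·4 = 154
  a_7 = -2·154 + 1·-58 + -2·22 + 2·-4 = -418
  a_8 = -2·-418 + 1·154 + -2·-58 + 2·22 = 1150
  a_9 = -2·1150 + 1·-418 + -2·154 + 2·-58 = -3142
  a_10 = -2·-3142 + 1·1150 + -2·-418 + 2·154 = 8578
  a_11 = -2·8578 + 1·-3142 + -2·1150 + 2·-418 = -23434

-2,1,-2,2 ; -23434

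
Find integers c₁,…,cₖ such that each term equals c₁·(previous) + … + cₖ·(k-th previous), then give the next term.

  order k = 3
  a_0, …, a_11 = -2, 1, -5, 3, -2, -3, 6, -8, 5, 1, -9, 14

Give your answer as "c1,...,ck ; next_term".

-1,0,1 ; -13

  a_3 = -1·-5 + 0·1 + 1·-2 = 3
  a_4 = -1·3 + 0·-5 + 1·1 = -2
  a_5 = -1·-2 + 0·3 + 1·-5 = -3
  a_6 = -1·-3 + 0·-2 + 1·3 = 6
  a_7 = -1·6 + 0·-3 + 1·-2 = -8
  a_8 = -1·-8 + 0·6 + 1·-3 = 5
  a_9 = -1·5 + 0·-8 + 1·6 = 1
  a_10 = -1·1 + 0·5 + 1·-8 = -9
  a_11 = -1·-9 + 0·1 + 1·5 = 14
  a_12 = -1·14 + 0·-9 + 1·1 = -13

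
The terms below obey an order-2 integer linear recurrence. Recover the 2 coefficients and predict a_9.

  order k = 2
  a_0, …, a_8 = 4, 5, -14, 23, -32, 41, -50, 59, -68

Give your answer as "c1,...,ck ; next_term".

-2,-1 ; 77

  a_2 = -2·5 + -1·4 = -14
  a_3 = -2·-14 + -1·5 = 23
  a_4 = -2·23 + -1·-14 = -32
  a_5 = -2·-32 + -1·23 = 41
  a_6 = -2·41 + -1·-32 = -50
  a_7 = -2·-50 + -1·41 = 59
  a_8 = -2·59 + -1·-50 = -68
  a_9 = -2·-68 + -1·59 = 77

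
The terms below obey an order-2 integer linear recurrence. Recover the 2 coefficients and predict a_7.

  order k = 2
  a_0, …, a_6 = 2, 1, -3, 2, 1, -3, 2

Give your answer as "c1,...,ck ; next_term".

-1,-1 ; 1

  a_2 = -1·1 + -1·2 = -3
  a_3 = -1·-3 + -1·1 = 2
  a_4 = -1·2 + -1·-3 = 1
  a_5 = -1·1 + -1·2 = -3
  a_6 = -1·-3 + -1·1 = 2
  a_7 = -1·2 + -1·-3 = 1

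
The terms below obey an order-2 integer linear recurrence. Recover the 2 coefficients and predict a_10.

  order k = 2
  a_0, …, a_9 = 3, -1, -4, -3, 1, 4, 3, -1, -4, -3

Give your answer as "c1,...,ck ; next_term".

  a_2 = 1·-1 + -1·3 = -4
  a_3 = 1·-4 + -1·-1 = -3
  a_4 = 1·-3 + -1·-4 = 1
  a_5 = 1·1 + -1·-3 = 4
  a_6 = 1·4 + -1·1 = 3
  a_7 = 1·3 + -1·4 = -1
  a_8 = 1·-1 + -1·3 = -4
  a_9 = 1·-4 + -1·-1 = -3
  a_10 = 1·-3 + -1·-4 = 1

1,-1 ; 1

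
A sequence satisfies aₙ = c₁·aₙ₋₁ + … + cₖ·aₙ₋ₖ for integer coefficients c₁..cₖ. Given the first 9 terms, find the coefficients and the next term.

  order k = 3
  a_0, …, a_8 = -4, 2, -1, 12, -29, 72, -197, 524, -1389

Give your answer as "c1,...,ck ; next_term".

-2,1,-2 ; 3696

  a_3 = -2·-1 + 1·2 + -2·-4 = 12
  a_4 = -2·12 + 1·-1 + -2·2 = -29
  a_5 = -2·-29 + 1·12 + -2·-1 = 72
  a_6 = -2·72 + 1·-29 + -2·12 = -197
  a_7 = -2·-197 + 1·72 + -2·-29 = 524
  a_8 = -2·524 + 1·-197 + -2·72 = -1389
  a_9 = -2·-1389 + 1·524 + -2·-197 = 3696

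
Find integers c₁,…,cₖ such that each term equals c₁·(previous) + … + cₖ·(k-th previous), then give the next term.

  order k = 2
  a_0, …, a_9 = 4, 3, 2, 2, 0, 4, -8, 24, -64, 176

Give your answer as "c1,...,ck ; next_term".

-2,2 ; -480

  a_2 = -2·3 + 2·4 = 2
  a_3 = -2·2 + 2·3 = 2
  a_4 = -2·2 + 2·2 = 0
  a_5 = -2·0 + 2·2 = 4
  a_6 = -2·4 + 2·0 = -8
  a_7 = -2·-8 + 2·4 = 24
  a_8 = -2·24 + 2·-8 = -64
  a_9 = -2·-64 + 2·24 = 176
  a_10 = -2·176 + 2·-64 = -480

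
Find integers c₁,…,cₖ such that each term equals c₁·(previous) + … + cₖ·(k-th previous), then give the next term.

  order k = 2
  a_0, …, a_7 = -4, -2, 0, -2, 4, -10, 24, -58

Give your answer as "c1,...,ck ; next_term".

-2,1 ; 140

  a_2 = -2·-2 + 1·-4 = 0
  a_3 = -2·0 + 1·-2 = -2
  a_4 = -2·-2 + 1·0 = 4
  a_5 = -2·4 + 1·-2 = -10
  a_6 = -2·-10 + 1·4 = 24
  a_7 = -2·24 + 1·-10 = -58
  a_8 = -2·-58 + 1·24 = 140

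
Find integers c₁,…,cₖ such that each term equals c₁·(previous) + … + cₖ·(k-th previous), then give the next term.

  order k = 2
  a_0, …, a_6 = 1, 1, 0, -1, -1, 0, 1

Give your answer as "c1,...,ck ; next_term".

1,-1 ; 1

  a_2 = 1·1 + -1·1 = 0
  a_3 = 1·0 + -1·1 = -1
  a_4 = 1·-1 + -1·0 = -1
  a_5 = 1·-1 + -1·-1 = 0
  a_6 = 1·0 + -1·-1 = 1
  a_7 = 1·1 + -1·0 = 1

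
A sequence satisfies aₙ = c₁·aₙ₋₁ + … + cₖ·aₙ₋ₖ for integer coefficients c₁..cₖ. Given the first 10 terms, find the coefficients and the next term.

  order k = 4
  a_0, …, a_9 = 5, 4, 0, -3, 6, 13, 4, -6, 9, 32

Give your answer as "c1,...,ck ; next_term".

  a_4 = 1·-3 + -1·0 + 1·4 + 1·5 = 6
  a_5 = 1·6 + -1·-3 + 1·0 + 1·4 = 13
  a_6 = 1·13 + -1·6 + 1·-3 + 1·0 = 4
  a_7 = 1·4 + -1·13 + 1·6 + 1·-3 = -6
  a_8 = 1·-6 + -1·4 + 1·13 + 1·6 = 9
  a_9 = 1·9 + -1·-6 + 1·4 + 1·13 = 32
  a_10 = 1·32 + -1·9 + 1·-6 + 1·4 = 21

1,-1,1,1 ; 21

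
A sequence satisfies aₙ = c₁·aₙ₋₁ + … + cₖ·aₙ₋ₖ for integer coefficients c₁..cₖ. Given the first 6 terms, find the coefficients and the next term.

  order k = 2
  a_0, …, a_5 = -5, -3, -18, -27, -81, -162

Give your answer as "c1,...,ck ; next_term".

1,3 ; -405

  a_2 = 1·-3 + 3·-5 = -18
  a_3 = 1·-18 + 3·-3 = -27
  a_4 = 1·-27 + 3·-18 = -81
  a_5 = 1·-81 + 3·-27 = -162
  a_6 = 1·-162 + 3·-81 = -405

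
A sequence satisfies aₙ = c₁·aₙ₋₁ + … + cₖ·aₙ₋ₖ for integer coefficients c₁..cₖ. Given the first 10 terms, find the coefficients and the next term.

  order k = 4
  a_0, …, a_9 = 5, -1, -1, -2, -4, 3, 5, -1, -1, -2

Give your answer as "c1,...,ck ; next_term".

  a_4 = 0·-2 + -1·-1 + 0·-1 + -1·5 = -4
  a_5 = 0·-4 + -1·-2 + 0·-1 + -1·-1 = 3
  a_6 = 0·3 + -1·-4 + 0·-2 + -1·-1 = 5
  a_7 = 0·5 + -1·3 + 0·-4 + -1·-2 = -1
  a_8 = 0·-1 + -1·5 + 0·3 + -1·-4 = -1
  a_9 = 0·-1 + -1·-1 + 0·5 + -1·3 = -2
  a_10 = 0·-2 + -1·-1 + 0·-1 + -1·5 = -4

0,-1,0,-1 ; -4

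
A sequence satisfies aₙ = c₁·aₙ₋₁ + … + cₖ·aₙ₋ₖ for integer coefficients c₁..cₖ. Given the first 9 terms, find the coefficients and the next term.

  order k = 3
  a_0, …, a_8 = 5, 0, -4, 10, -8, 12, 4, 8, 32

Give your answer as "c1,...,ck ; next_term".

0,2,2 ; 24

  a_3 = 0·-4 + 2·0 + 2·5 = 10
  a_4 = 0·10 + 2·-4 + 2·0 = -8
  a_5 = 0·-8 + 2·10 + 2·-4 = 12
  a_6 = 0·12 + 2·-8 + 2·10 = 4
  a_7 = 0·4 + 2·12 + 2·-8 = 8
  a_8 = 0·8 + 2·4 + 2·12 = 32
  a_9 = 0·32 + 2·8 + 2·4 = 24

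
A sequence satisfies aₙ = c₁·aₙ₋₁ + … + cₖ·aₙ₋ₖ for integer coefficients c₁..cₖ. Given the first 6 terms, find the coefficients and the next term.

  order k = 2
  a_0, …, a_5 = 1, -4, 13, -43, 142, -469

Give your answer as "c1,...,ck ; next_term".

  a_2 = -3·-4 + 1·1 = 13
  a_3 = -3·13 + 1·-4 = -43
  a_4 = -3·-43 + 1·13 = 142
  a_5 = -3·142 + 1·-43 = -469
  a_6 = -3·-469 + 1·142 = 1549

-3,1 ; 1549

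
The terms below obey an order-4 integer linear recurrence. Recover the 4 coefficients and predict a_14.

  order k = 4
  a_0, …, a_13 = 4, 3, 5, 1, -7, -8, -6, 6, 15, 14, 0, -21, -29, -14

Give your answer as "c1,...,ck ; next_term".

0,0,-1,-1 ; 21

  a_4 = 0·1 + 0·5 + -1·3 + -1·4 = -7
  a_5 = 0·-7 + 0·1 + -1·5 + -1·3 = -8
  a_6 = 0·-8 + 0·-7 + -1·1 + -1·5 = -6
  a_7 = 0·-6 + 0·-8 + -1·-7 + -1·1 = 6
  a_8 = 0·6 + 0·-6 + -1·-8 + -1·-7 = 15
  a_9 = 0·15 + 0·6 + -1·-6 + -1·-8 = 14
  a_10 = 0·14 + 0·15 + -1·6 + -1·-6 = 0
  a_11 = 0·0 + 0·14 + -1·15 + -1·6 = -21
  a_12 = 0·-21 + 0·0 + -1·14 + -1·15 = -29
  a_13 = 0·-29 + 0·-21 + -1·0 + -1·14 = -14
  a_14 = 0·-14 + 0·-29 + -1·-21 + -1·0 = 21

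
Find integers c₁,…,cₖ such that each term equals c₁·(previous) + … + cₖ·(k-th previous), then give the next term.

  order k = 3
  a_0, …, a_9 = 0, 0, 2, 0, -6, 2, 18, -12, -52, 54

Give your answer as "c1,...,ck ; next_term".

  a_3 = 0·2 + -3·0 + 1·0 = 0
  a_4 = 0·0 + -3·2 + 1·0 = -6
  a_5 = 0·-6 + -3·0 + 1·2 = 2
  a_6 = 0·2 + -3·-6 + 1·0 = 18
  a_7 = 0·18 + -3·2 + 1·-6 = -12
  a_8 = 0·-12 + -3·18 + 1·2 = -52
  a_9 = 0·-52 + -3·-12 + 1·18 = 54
  a_10 = 0·54 + -3·-52 + 1·-12 = 144

0,-3,1 ; 144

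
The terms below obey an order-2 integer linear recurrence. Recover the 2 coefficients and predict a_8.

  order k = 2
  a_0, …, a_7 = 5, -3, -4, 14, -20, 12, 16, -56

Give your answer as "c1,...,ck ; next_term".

-2,-2 ; 80

  a_2 = -2·-3 + -2·5 = -4
  a_3 = -2·-4 + -2·-3 = 14
  a_4 = -2·14 + -2·-4 = -20
  a_5 = -2·-20 + -2·14 = 12
  a_6 = -2·12 + -2·-20 = 16
  a_7 = -2·16 + -2·12 = -56
  a_8 = -2·-56 + -2·16 = 80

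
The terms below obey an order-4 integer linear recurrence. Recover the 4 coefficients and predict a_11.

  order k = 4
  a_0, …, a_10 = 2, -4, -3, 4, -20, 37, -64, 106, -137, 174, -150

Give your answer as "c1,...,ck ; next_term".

-1,2,1,-3 ; 43

  a_4 = -1·4 + 2·-3 + 1·-4 + -3·2 = -20
  a_5 = -1·-20 + 2·4 + 1·-3 + -3·-4 = 37
  a_6 = -1·37 + 2·-20 + 1·4 + -3·-3 = -64
  a_7 = -1·-64 + 2·37 + 1·-20 + -3·4 = 106
  a_8 = -1·106 + 2·-64 + 1·37 + -3·-20 = -137
  a_9 = -1·-137 + 2·106 + 1·-64 + -3·37 = 174
  a_10 = -1·174 + 2·-137 + 1·106 + -3·-64 = -150
  a_11 = -1·-150 + 2·174 + 1·-137 + -3·106 = 43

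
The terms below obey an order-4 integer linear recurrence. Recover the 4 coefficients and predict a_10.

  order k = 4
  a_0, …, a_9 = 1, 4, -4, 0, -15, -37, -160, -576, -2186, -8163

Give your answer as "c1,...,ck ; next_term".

3,3,-1,1 ; -30631

  a_4 = 3·0 + 3·-4 + -1·4 + 1·1 = -15
  a_5 = 3·-15 + 3·0 + -1·-4 + 1·4 = -37
  a_6 = 3·-37 + 3·-15 + -1·0 + 1·-4 = -160
  a_7 = 3·-160 + 3·-37 + -1·-15 + 1·0 = -576
  a_8 = 3·-576 + 3·-160 + -1·-37 + 1·-15 = -2186
  a_9 = 3·-2186 + 3·-576 + -1·-160 + 1·-37 = -8163
  a_10 = 3·-8163 + 3·-2186 + -1·-576 + 1·-160 = -30631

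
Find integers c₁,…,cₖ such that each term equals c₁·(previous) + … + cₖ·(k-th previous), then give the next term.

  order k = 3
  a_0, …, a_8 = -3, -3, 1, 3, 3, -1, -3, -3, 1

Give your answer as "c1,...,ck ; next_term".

0,0,-1 ; 3

  a_3 = 0·1 + 0·-3 + -1·-3 = 3
  a_4 = 0·3 + 0·1 + -1·-3 = 3
  a_5 = 0·3 + 0·3 + -1·1 = -1
  a_6 = 0·-1 + 0·3 + -1·3 = -3
  a_7 = 0·-3 + 0·-1 + -1·3 = -3
  a_8 = 0·-3 + 0·-3 + -1·-1 = 1
  a_9 = 0·1 + 0·-3 + -1·-3 = 3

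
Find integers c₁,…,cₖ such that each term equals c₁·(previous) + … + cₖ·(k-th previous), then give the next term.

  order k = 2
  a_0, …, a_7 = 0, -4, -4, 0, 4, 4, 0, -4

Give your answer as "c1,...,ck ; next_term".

1,-1 ; -4

  a_2 = 1·-4 + -1·0 = -4
  a_3 = 1·-4 + -1·-4 = 0
  a_4 = 1·0 + -1·-4 = 4
  a_5 = 1·4 + -1·0 = 4
  a_6 = 1·4 + -1·4 = 0
  a_7 = 1·0 + -1·4 = -4
  a_8 = 1·-4 + -1·0 = -4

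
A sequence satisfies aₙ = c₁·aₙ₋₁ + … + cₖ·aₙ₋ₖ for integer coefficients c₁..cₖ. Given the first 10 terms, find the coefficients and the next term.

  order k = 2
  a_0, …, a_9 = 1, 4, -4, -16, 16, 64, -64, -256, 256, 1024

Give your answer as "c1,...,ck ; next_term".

0,-4 ; -1024

  a_2 = 0·4 + -4·1 = -4
  a_3 = 0·-4 + -4·4 = -16
  a_4 = 0·-16 + -4·-4 = 16
  a_5 = 0·16 + -4·-16 = 64
  a_6 = 0·64 + -4·16 = -64
  a_7 = 0·-64 + -4·64 = -256
  a_8 = 0·-256 + -4·-64 = 256
  a_9 = 0·256 + -4·-256 = 1024
  a_10 = 0·1024 + -4·256 = -1024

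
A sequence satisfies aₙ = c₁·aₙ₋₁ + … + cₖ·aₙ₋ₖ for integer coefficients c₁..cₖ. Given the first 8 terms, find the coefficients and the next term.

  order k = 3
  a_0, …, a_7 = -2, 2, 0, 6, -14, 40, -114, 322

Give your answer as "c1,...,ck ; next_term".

  a_3 = -2·0 + 2·2 + -1·-2 = 6
  a_4 = -2·6 + 2·0 + -1·2 = -14
  a_5 = -2·-14 + 2·6 + -1·0 = 40
  a_6 = -2·40 + 2·-14 + -1·6 = -114
  a_7 = -2·-114 + 2·40 + -1·-14 = 322
  a_8 = -2·322 + 2·-114 + -1·40 = -912

-2,2,-1 ; -912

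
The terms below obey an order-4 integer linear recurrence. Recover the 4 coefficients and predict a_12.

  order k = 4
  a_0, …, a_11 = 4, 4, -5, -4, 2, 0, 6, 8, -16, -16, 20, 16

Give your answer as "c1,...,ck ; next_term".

  a_4 = 0·-4 + -2·-5 + 0·4 + -2·4 = 2
  a_5 = 0·2 + -2·-4 + 0·-5 + -2·4 = 0
  a_6 = 0·0 + -2·2 + 0·-4 + -2·-5 = 6
  a_7 = 0·6 + -2·0 + 0·2 + -2·-4 = 8
  a_8 = 0·8 + -2·6 + 0·0 + -2·2 = -16
  a_9 = 0·-16 + -2·8 + 0·6 + -2·0 = -16
  a_10 = 0·-16 + -2·-16 + 0·8 + -2·6 = 20
  a_11 = 0·20 + -2·-16 + 0·-16 + -2·8 = 16
  a_12 = 0·16 + -2·20 + 0·-16 + -2·-16 = -8

0,-2,0,-2 ; -8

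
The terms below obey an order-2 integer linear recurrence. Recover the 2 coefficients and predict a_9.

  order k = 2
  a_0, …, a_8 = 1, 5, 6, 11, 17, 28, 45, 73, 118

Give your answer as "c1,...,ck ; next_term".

  a_2 = 1·5 + 1·1 = 6
  a_3 = 1·6 + 1·5 = 11
  a_4 = 1·11 + 1·6 = 17
  a_5 = 1·17 + 1·11 = 28
  a_6 = 1·28 + 1·17 = 45
  a_7 = 1·45 + 1·28 = 73
  a_8 = 1·73 + 1·45 = 118
  a_9 = 1·118 + 1·73 = 191

1,1 ; 191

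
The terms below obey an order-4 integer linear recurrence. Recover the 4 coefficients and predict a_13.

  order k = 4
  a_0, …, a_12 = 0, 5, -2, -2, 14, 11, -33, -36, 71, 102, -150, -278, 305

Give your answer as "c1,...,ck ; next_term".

1,-3,2,-1 ; 737

  a_4 = 1·-2 + -3·-2 + 2·5 + -1·0 = 14
  a_5 = 1·14 + -3·-2 + 2·-2 + -1·5 = 11
  a_6 = 1·11 + -3·14 + 2·-2 + -1·-2 = -33
  a_7 = 1·-33 + -3·11 + 2·14 + -1·-2 = -36
  a_8 = 1·-36 + -3·-33 + 2·11 + -1·14 = 71
  a_9 = 1·71 + -3·-36 + 2·-33 + -1·11 = 102
  a_10 = 1·102 + -3·71 + 2·-36 + -1·-33 = -150
  a_11 = 1·-150 + -3·102 + 2·71 + -1·-36 = -278
  a_12 = 1·-278 + -3·-150 + 2·102 + -1·71 = 305
  a_13 = 1·305 + -3·-278 + 2·-150 + -1·102 = 737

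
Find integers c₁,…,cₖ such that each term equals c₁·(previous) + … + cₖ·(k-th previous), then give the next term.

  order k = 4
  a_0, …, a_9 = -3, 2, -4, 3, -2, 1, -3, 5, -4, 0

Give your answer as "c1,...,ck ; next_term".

  a_4 = -1·3 + -1·-4 + 0·2 + 1·-3 = -2
  a_5 = -1·-2 + -1·3 + 0·-4 + 1·2 = 1
  a_6 = -1·1 + -1·-2 + 0·3 + 1·-4 = -3
  a_7 = -1·-3 + -1·1 + 0·-2 + 1·3 = 5
  a_8 = -1·5 + -1·-3 + 0·1 + 1·-2 = -4
  a_9 = -1·-4 + -1·5 + 0·-3 + 1·1 = 0
  a_10 = -1·0 + -1·-4 + 0·5 + 1·-3 = 1

-1,-1,0,1 ; 1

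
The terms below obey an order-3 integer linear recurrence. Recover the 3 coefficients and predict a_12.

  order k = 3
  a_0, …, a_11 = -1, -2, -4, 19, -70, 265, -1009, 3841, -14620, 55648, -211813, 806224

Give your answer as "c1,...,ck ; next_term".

-4,-1,-1 ; -3068731

  a_3 = -4·-4 + -1·-2 + -1·-1 = 19
  a_4 = -4·19 + -1·-4 + -1·-2 = -70
  a_5 = -4·-70 + -1·19 + -1·-4 = 265
  a_6 = -4·265 + -1·-70 + -1·19 = -1009
  a_7 = -4·-1009 + -1·265 + -1·-70 = 3841
  a_8 = -4·3841 + -1·-1009 + -1·265 = -14620
  a_9 = -4·-14620 + -1·3841 + -1·-1009 = 55648
  a_10 = -4·55648 + -1·-14620 + -1·3841 = -211813
  a_11 = -4·-211813 + -1·55648 + -1·-14620 = 806224
  a_12 = -4·806224 + -1·-211813 + -1·55648 = -3068731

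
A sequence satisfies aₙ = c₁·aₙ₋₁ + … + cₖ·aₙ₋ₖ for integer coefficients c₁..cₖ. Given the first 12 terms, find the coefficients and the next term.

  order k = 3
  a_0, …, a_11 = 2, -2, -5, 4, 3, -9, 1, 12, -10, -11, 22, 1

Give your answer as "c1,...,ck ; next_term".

  a_3 = 0·-5 + -1·-2 + 1·2 = 4
  a_4 = 0·4 + -1·-5 + 1·-2 = 3
  a_5 = 0·3 + -1·4 + 1·-5 = -9
  a_6 = 0·-9 + -1·3 + 1·4 = 1
  a_7 = 0·1 + -1·-9 + 1·3 = 12
  a_8 = 0·12 + -1·1 + 1·-9 = -10
  a_9 = 0·-10 + -1·12 + 1·1 = -11
  a_10 = 0·-11 + -1·-10 + 1·12 = 22
  a_11 = 0·22 + -1·-11 + 1·-10 = 1
  a_12 = 0·1 + -1·22 + 1·-11 = -33

0,-1,1 ; -33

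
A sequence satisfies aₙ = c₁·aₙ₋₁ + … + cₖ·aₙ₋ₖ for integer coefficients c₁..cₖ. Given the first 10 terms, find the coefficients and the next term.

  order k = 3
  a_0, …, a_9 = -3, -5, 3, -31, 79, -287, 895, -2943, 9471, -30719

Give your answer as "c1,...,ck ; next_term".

  a_3 = -3·3 + 2·-5 + 4·-3 = -31
  a_4 = -3·-31 + 2·3 + 4·-5 = 79
  a_5 = -3·79 + 2·-31 + 4·3 = -287
  a_6 = -3·-287 + 2·79 + 4·-31 = 895
  a_7 = -3·895 + 2·-287 + 4·79 = -2943
  a_8 = -3·-2943 + 2·895 + 4·-287 = 9471
  a_9 = -3·9471 + 2·-2943 + 4·895 = -30719
  a_10 = -3·-30719 + 2·9471 + 4·-2943 = 99327

-3,2,4 ; 99327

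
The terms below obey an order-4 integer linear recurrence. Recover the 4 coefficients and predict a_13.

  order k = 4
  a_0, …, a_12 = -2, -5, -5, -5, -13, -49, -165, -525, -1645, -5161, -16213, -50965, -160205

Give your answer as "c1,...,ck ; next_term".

3,1,-3,4 ; -503585

  a_4 = 3·-5 + 1·-5 + -3·-5 + 4·-2 = -13
  a_5 = 3·-13 + 1·-5 + -3·-5 + 4·-5 = -49
  a_6 = 3·-49 + 1·-13 + -3·-5 + 4·-5 = -165
  a_7 = 3·-165 + 1·-49 + -3·-13 + 4·-5 = -525
  a_8 = 3·-525 + 1·-165 + -3·-49 + 4·-13 = -1645
  a_9 = 3·-1645 + 1·-525 + -3·-165 + 4·-49 = -5161
  a_10 = 3·-5161 + 1·-1645 + -3·-525 + 4·-165 = -16213
  a_11 = 3·-16213 + 1·-5161 + -3·-1645 + 4·-525 = -50965
  a_12 = 3·-50965 + 1·-16213 + -3·-5161 + 4·-1645 = -160205
  a_13 = 3·-160205 + 1·-50965 + -3·-16213 + 4·-5161 = -503585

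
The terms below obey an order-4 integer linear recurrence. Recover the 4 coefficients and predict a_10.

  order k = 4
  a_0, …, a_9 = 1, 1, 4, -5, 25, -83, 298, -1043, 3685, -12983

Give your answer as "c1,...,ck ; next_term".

-2,4,-4,3 ; 45772

  a_4 = -2·-5 + 4·4 + -4·1 + 3·1 = 25
  a_5 = -2·25 + 4·-5 + -4·4 + 3·1 = -83
  a_6 = -2·-83 + 4·25 + -4·-5 + 3·4 = 298
  a_7 = -2·298 + 4·-83 + -4·25 + 3·-5 = -1043
  a_8 = -2·-1043 + 4·298 + -4·-83 + 3·25 = 3685
  a_9 = -2·3685 + 4·-1043 + -4·298 + 3·-83 = -12983
  a_10 = -2·-12983 + 4·3685 + -4·-1043 + 3·298 = 45772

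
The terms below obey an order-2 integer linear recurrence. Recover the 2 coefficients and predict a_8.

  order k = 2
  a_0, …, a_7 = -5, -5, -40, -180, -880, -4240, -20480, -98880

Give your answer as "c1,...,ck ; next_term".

  a_2 = 4·-5 + 4·-5 = -40
  a_3 = 4·-40 + 4·-5 = -180
  a_4 = 4·-180 + 4·-40 = -880
  a_5 = 4·-880 + 4·-180 = -4240
  a_6 = 4·-4240 + 4·-880 = -20480
  a_7 = 4·-20480 + 4·-4240 = -98880
  a_8 = 4·-98880 + 4·-20480 = -477440

4,4 ; -477440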